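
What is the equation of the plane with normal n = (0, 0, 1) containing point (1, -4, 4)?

The plane through P with normal n = (a, b, c) satisfies n·(r - P) = 0,
i.e. ax + by + cz = a·x₀ + b·y₀ + c·z₀.
d = 0·1 + 0·(-4) + 1·4
  = 0 + 0 + 4
  = 4
Equation: z = 4

z = 4


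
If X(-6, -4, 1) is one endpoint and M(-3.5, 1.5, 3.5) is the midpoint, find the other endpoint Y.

Y = 2M - X
  = (2·(-3.5) - (-6), 2·1.5 - (-4), 2·3.5 - 1)
  = (-7 + 6, 3 + 4, 7 - 1)
  = (-1, 7, 6)

(-1, 7, 6)


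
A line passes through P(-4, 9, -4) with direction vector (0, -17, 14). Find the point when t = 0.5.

P(t) = P + t·d
  = (-4 + 0·0.5, 9 + (-17)·0.5, -4 + 14·0.5)
  = (-4 + 0, 9 - 8.5, -4 + 7)
  = (-4, 0.5, 3)

(-4, 0.5, 3)


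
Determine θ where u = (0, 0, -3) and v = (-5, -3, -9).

u·v = 0·(-5) + 0·(-3) + (-3)·(-9) = 0 + 0 + 27 = 27
|u| = √(0² + 0² + (-3)²) = √9 ≈ 3
|v| = √((-5)² + (-3)² + (-9)²) = √115 ≈ 10.72
cos θ = (u·v)/(|u||v|) = 27/(3·10.72) ≈ 0.8393
θ = arccos(0.8393) ≈ 32.94°

32.94°


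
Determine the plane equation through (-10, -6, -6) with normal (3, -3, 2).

The plane through P with normal n = (a, b, c) satisfies n·(r - P) = 0,
i.e. ax + by + cz = a·x₀ + b·y₀ + c·z₀.
d = 3·(-10) + (-3)·(-6) + 2·(-6)
  = -30 + 18 - 12
  = -24
Equation: 3x - 3y + 2z = -24

3x - 3y + 2z = -24


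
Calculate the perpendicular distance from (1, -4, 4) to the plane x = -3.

distance = |a·x₀ + b·y₀ + c·z₀ - d| / √(a² + b² + c²)
  = |1·1 + 0·(-4) + 0·4 - (-3)| / √(1² + 0² + 0²)
  = |1 + 0 + 0 + 3| / √(1 + 0 + 0)
  = |4| / √1
  = 4 / 1
  ≈ 4

4


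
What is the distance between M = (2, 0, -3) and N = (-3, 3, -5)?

d = √[(x₂-x₁)² + (y₂-y₁)² + (z₂-z₁)²]
  = √[(-5)² + 3² + (-2)²]
  = √[25 + 9 + 4]
  = √38
  ≈ 6.164

6.164


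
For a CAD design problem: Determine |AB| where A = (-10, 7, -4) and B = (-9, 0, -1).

d = √[(x₂-x₁)² + (y₂-y₁)² + (z₂-z₁)²]
  = √[1² + (-7)² + 3²]
  = √[1 + 49 + 9]
  = √59
  ≈ 7.681

7.681


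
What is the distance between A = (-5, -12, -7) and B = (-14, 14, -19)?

d = √[(x₂-x₁)² + (y₂-y₁)² + (z₂-z₁)²]
  = √[(-9)² + 26² + (-12)²]
  = √[81 + 676 + 144]
  = √901
  ≈ 30.02

30.02


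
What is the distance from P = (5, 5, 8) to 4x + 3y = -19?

distance = |a·x₀ + b·y₀ + c·z₀ - d| / √(a² + b² + c²)
  = |4·5 + 3·5 + 0·8 - (-19)| / √(4² + 3² + 0²)
  = |20 + 15 + 0 + 19| / √(16 + 9 + 0)
  = |54| / √25
  = 54 / 5
  ≈ 10.8

10.8


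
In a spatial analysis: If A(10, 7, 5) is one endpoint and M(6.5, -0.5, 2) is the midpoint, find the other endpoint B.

B = 2M - A
  = (2·6.5 - 10, 2·(-0.5) - 7, 2·2 - 5)
  = (13 - 10, -1 - 7, 4 - 5)
  = (3, -8, -1)

(3, -8, -1)


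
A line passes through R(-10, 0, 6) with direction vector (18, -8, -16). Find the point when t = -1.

P(t) = R + t·d
  = (-10 + 18·(-1), 0 + (-8)·(-1), 6 + (-16)·(-1))
  = (-10 - 18, 0 + 8, 6 + 16)
  = (-28, 8, 22)

(-28, 8, 22)


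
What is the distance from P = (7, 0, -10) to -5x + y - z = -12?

distance = |a·x₀ + b·y₀ + c·z₀ - d| / √(a² + b² + c²)
  = |(-5)·7 + 1·0 + (-1)·(-10) - (-12)| / √((-5)² + 1² + (-1)²)
  = |-35 + 0 + 10 + 12| / √(25 + 1 + 1)
  = |-13| / √27
  = 13 / 5.196
  ≈ 2.502

2.502


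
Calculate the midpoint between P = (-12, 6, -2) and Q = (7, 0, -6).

M = ((x₁+x₂)/2, (y₁+y₂)/2, (z₁+z₂)/2)
  = ((-12 + 7)/2, (6 + 0)/2, (-2 - 6)/2)
  = (-5/2, 6/2, -8/2)
  = (-2.5, 3, -4)

(-2.5, 3, -4)


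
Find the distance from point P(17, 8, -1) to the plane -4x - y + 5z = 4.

distance = |a·x₀ + b·y₀ + c·z₀ - d| / √(a² + b² + c²)
  = |(-4)·17 + (-1)·8 + 5·(-1) - 4| / √((-4)² + (-1)² + 5²)
  = |-68 - 8 - 5 - 4| / √(16 + 1 + 25)
  = |-85| / √42
  = 85 / 6.481
  ≈ 13.12

13.12


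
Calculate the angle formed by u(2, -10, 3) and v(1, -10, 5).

u·v = 2·1 + (-10)·(-10) + 3·5 = 2 + 100 + 15 = 117
|u| = √(2² + (-10)² + 3²) = √113 ≈ 10.63
|v| = √(1² + (-10)² + 5²) = √126 ≈ 11.22
cos θ = (u·v)/(|u||v|) = 117/(10.63·11.22) ≈ 0.9805
θ = arccos(0.9805) ≈ 11.32°

11.32°


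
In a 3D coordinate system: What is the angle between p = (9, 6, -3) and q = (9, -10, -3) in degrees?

p·q = 9·9 + 6·(-10) + (-3)·(-3) = 81 - 60 + 9 = 30
|p| = √(9² + 6² + (-3)²) = √126 ≈ 11.22
|q| = √(9² + (-10)² + (-3)²) = √190 ≈ 13.78
cos θ = (p·q)/(|p||q|) = 30/(11.22·13.78) ≈ 0.1939
θ = arccos(0.1939) ≈ 78.82°

78.82°


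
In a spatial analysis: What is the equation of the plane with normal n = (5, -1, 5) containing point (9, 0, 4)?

The plane through P with normal n = (a, b, c) satisfies n·(r - P) = 0,
i.e. ax + by + cz = a·x₀ + b·y₀ + c·z₀.
d = 5·9 + (-1)·0 + 5·4
  = 45 + 0 + 20
  = 65
Equation: 5x - y + 5z = 65

5x - y + 5z = 65


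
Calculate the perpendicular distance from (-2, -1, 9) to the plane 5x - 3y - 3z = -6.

distance = |a·x₀ + b·y₀ + c·z₀ - d| / √(a² + b² + c²)
  = |5·(-2) + (-3)·(-1) + (-3)·9 - (-6)| / √(5² + (-3)² + (-3)²)
  = |-10 + 3 - 27 + 6| / √(25 + 9 + 9)
  = |-28| / √43
  = 28 / 6.557
  ≈ 4.27

4.27


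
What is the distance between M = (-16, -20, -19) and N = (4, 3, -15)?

d = √[(x₂-x₁)² + (y₂-y₁)² + (z₂-z₁)²]
  = √[20² + 23² + 4²]
  = √[400 + 529 + 16]
  = √945
  ≈ 30.74

30.74


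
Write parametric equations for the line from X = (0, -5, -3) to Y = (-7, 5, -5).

Direction vector d = Y - X = (-7 + 0, 5 + 5, -5 + 3) = (-7, 10, -2)
Parametric form r = X + t·d:
x = 0 - 7t, y = -5 + 10t, z = -3 - 2t

x = 0 - 7t, y = -5 + 10t, z = -3 - 2t


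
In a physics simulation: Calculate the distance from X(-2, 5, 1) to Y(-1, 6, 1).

d = √[(x₂-x₁)² + (y₂-y₁)² + (z₂-z₁)²]
  = √[1² + 1² + 0²]
  = √[1 + 1 + 0]
  = √2
  ≈ 1.414

1.414


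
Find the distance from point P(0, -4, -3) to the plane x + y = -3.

distance = |a·x₀ + b·y₀ + c·z₀ - d| / √(a² + b² + c²)
  = |1·0 + 1·(-4) + 0·(-3) - (-3)| / √(1² + 1² + 0²)
  = |0 - 4 + 0 + 3| / √(1 + 1 + 0)
  = |-1| / √2
  = 1 / 1.414
  ≈ 0.7071

0.7071


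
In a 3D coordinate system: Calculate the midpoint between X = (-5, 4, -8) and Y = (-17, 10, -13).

M = ((x₁+x₂)/2, (y₁+y₂)/2, (z₁+z₂)/2)
  = ((-5 - 17)/2, (4 + 10)/2, (-8 - 13)/2)
  = (-22/2, 14/2, -21/2)
  = (-11, 7, -10.5)

(-11, 7, -10.5)


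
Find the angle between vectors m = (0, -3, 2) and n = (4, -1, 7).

m·n = 0·4 + (-3)·(-1) + 2·7 = 0 + 3 + 14 = 17
|m| = √(0² + (-3)² + 2²) = √13 ≈ 3.606
|n| = √(4² + (-1)² + 7²) = √66 ≈ 8.124
cos θ = (m·n)/(|m||n|) = 17/(3.606·8.124) ≈ 0.5804
θ = arccos(0.5804) ≈ 54.52°

54.52°


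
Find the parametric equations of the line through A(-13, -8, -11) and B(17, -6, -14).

Direction vector d = B - A = (17 + 13, -6 + 8, -14 + 11) = (30, 2, -3)
Parametric form r = A + t·d:
x = -13 + 30t, y = -8 + 2t, z = -11 - 3t

x = -13 + 30t, y = -8 + 2t, z = -11 - 3t


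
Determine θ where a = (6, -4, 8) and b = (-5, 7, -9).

a·b = 6·(-5) + (-4)·7 + 8·(-9) = -30 - 28 - 72 = -130
|a| = √(6² + (-4)² + 8²) = √116 ≈ 10.77
|b| = √((-5)² + 7² + (-9)²) = √155 ≈ 12.45
cos θ = (a·b)/(|a||b|) = -130/(10.77·12.45) ≈ -0.9695
θ = arccos(-0.9695) ≈ 165.8°

165.8°


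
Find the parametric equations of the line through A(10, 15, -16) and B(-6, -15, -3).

Direction vector d = B - A = (-6 - 10, -15 - 15, -3 + 16) = (-16, -30, 13)
Parametric form r = A + t·d:
x = 10 - 16t, y = 15 - 30t, z = -16 + 13t

x = 10 - 16t, y = 15 - 30t, z = -16 + 13t


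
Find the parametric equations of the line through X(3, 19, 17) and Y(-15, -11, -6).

Direction vector d = Y - X = (-15 - 3, -11 - 19, -6 - 17) = (-18, -30, -23)
Parametric form r = X + t·d:
x = 3 - 18t, y = 19 - 30t, z = 17 - 23t

x = 3 - 18t, y = 19 - 30t, z = 17 - 23t


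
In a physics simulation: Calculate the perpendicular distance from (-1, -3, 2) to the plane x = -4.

distance = |a·x₀ + b·y₀ + c·z₀ - d| / √(a² + b² + c²)
  = |1·(-1) + 0·(-3) + 0·2 - (-4)| / √(1² + 0² + 0²)
  = |-1 + 0 + 0 + 4| / √(1 + 0 + 0)
  = |3| / √1
  = 3 / 1
  ≈ 3

3


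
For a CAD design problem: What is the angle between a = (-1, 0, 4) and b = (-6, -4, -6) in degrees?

a·b = (-1)·(-6) + 0·(-4) + 4·(-6) = 6 + 0 - 24 = -18
|a| = √((-1)² + 0² + 4²) = √17 ≈ 4.123
|b| = √((-6)² + (-4)² + (-6)²) = √88 ≈ 9.381
cos θ = (a·b)/(|a||b|) = -18/(4.123·9.381) ≈ -0.4654
θ = arccos(-0.4654) ≈ 117.7°

117.7°


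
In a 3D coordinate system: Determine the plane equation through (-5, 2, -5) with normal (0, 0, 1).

The plane through P with normal n = (a, b, c) satisfies n·(r - P) = 0,
i.e. ax + by + cz = a·x₀ + b·y₀ + c·z₀.
d = 0·(-5) + 0·2 + 1·(-5)
  = 0 + 0 - 5
  = -5
Equation: z = -5

z = -5


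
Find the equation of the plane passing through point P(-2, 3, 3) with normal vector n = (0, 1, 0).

The plane through P with normal n = (a, b, c) satisfies n·(r - P) = 0,
i.e. ax + by + cz = a·x₀ + b·y₀ + c·z₀.
d = 0·(-2) + 1·3 + 0·3
  = 0 + 3 + 0
  = 3
Equation: y = 3

y = 3


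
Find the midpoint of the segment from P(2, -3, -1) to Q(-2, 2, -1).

M = ((x₁+x₂)/2, (y₁+y₂)/2, (z₁+z₂)/2)
  = ((2 - 2)/2, (-3 + 2)/2, (-1 - 1)/2)
  = (0/2, -1/2, -2/2)
  = (0, -0.5, -1)

(0, -0.5, -1)


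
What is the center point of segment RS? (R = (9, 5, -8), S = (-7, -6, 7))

M = ((x₁+x₂)/2, (y₁+y₂)/2, (z₁+z₂)/2)
  = ((9 - 7)/2, (5 - 6)/2, (-8 + 7)/2)
  = (2/2, -1/2, -1/2)
  = (1, -0.5, -0.5)

(1, -0.5, -0.5)


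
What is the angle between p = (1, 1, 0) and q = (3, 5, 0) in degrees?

p·q = 1·3 + 1·5 + 0·0 = 3 + 5 + 0 = 8
|p| = √(1² + 1² + 0²) = √2 ≈ 1.414
|q| = √(3² + 5² + 0²) = √34 ≈ 5.831
cos θ = (p·q)/(|p||q|) = 8/(1.414·5.831) ≈ 0.9701
θ = arccos(0.9701) ≈ 14.04°

14.04°


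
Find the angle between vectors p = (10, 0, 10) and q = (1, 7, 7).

p·q = 10·1 + 0·7 + 10·7 = 10 + 0 + 70 = 80
|p| = √(10² + 0² + 10²) = √200 ≈ 14.14
|q| = √(1² + 7² + 7²) = √99 ≈ 9.95
cos θ = (p·q)/(|p||q|) = 80/(14.14·9.95) ≈ 0.5685
θ = arccos(0.5685) ≈ 55.35°

55.35°


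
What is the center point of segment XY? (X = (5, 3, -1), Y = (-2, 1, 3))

M = ((x₁+x₂)/2, (y₁+y₂)/2, (z₁+z₂)/2)
  = ((5 - 2)/2, (3 + 1)/2, (-1 + 3)/2)
  = (3/2, 4/2, 2/2)
  = (1.5, 2, 1)

(1.5, 2, 1)


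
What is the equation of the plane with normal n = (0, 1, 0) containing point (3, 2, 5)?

The plane through P with normal n = (a, b, c) satisfies n·(r - P) = 0,
i.e. ax + by + cz = a·x₀ + b·y₀ + c·z₀.
d = 0·3 + 1·2 + 0·5
  = 0 + 2 + 0
  = 2
Equation: y = 2

y = 2


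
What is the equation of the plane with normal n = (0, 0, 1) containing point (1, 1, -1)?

The plane through P with normal n = (a, b, c) satisfies n·(r - P) = 0,
i.e. ax + by + cz = a·x₀ + b·y₀ + c·z₀.
d = 0·1 + 0·1 + 1·(-1)
  = 0 + 0 - 1
  = -1
Equation: z = -1

z = -1


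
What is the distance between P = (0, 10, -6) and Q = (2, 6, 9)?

d = √[(x₂-x₁)² + (y₂-y₁)² + (z₂-z₁)²]
  = √[2² + (-4)² + 15²]
  = √[4 + 16 + 225]
  = √245
  ≈ 15.65

15.65


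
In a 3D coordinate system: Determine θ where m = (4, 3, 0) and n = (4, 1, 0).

m·n = 4·4 + 3·1 + 0·0 = 16 + 3 + 0 = 19
|m| = √(4² + 3² + 0²) = √25 ≈ 5
|n| = √(4² + 1² + 0²) = √17 ≈ 4.123
cos θ = (m·n)/(|m||n|) = 19/(5·4.123) ≈ 0.9216
θ = arccos(0.9216) ≈ 22.83°

22.83°


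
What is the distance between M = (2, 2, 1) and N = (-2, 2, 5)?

d = √[(x₂-x₁)² + (y₂-y₁)² + (z₂-z₁)²]
  = √[(-4)² + 0² + 4²]
  = √[16 + 0 + 16]
  = √32
  ≈ 5.657

5.657


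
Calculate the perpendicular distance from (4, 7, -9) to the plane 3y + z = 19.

distance = |a·x₀ + b·y₀ + c·z₀ - d| / √(a² + b² + c²)
  = |0·4 + 3·7 + 1·(-9) - 19| / √(0² + 3² + 1²)
  = |0 + 21 - 9 - 19| / √(0 + 9 + 1)
  = |-7| / √10
  = 7 / 3.162
  ≈ 2.214

2.214


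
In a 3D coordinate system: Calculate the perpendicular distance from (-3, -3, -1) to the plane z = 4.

distance = |a·x₀ + b·y₀ + c·z₀ - d| / √(a² + b² + c²)
  = |0·(-3) + 0·(-3) + 1·(-1) - 4| / √(0² + 0² + 1²)
  = |0 + 0 - 1 - 4| / √(0 + 0 + 1)
  = |-5| / √1
  = 5 / 1
  ≈ 5

5


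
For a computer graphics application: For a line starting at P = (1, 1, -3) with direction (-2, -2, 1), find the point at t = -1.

P(t) = P + t·d
  = (1 + (-2)·(-1), 1 + (-2)·(-1), -3 + 1·(-1))
  = (1 + 2, 1 + 2, -3 - 1)
  = (3, 3, -4)

(3, 3, -4)


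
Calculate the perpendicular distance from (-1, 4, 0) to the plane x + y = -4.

distance = |a·x₀ + b·y₀ + c·z₀ - d| / √(a² + b² + c²)
  = |1·(-1) + 1·4 + 0·0 - (-4)| / √(1² + 1² + 0²)
  = |-1 + 4 + 0 + 4| / √(1 + 1 + 0)
  = |7| / √2
  = 7 / 1.414
  ≈ 4.95

4.95


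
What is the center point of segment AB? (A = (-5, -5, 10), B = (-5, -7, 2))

M = ((x₁+x₂)/2, (y₁+y₂)/2, (z₁+z₂)/2)
  = ((-5 - 5)/2, (-5 - 7)/2, (10 + 2)/2)
  = (-10/2, -12/2, 12/2)
  = (-5, -6, 6)

(-5, -6, 6)


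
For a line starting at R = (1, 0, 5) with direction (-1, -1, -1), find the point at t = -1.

P(t) = R + t·d
  = (1 + (-1)·(-1), 0 + (-1)·(-1), 5 + (-1)·(-1))
  = (1 + 1, 0 + 1, 5 + 1)
  = (2, 1, 6)

(2, 1, 6)


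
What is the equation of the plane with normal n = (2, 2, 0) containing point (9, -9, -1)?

The plane through P with normal n = (a, b, c) satisfies n·(r - P) = 0,
i.e. ax + by + cz = a·x₀ + b·y₀ + c·z₀.
d = 2·9 + 2·(-9) + 0·(-1)
  = 18 - 18 + 0
  = 0
Equation: 2x + 2y = 0

2x + 2y = 0


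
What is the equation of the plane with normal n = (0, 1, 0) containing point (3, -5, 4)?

The plane through P with normal n = (a, b, c) satisfies n·(r - P) = 0,
i.e. ax + by + cz = a·x₀ + b·y₀ + c·z₀.
d = 0·3 + 1·(-5) + 0·4
  = 0 - 5 + 0
  = -5
Equation: y = -5

y = -5


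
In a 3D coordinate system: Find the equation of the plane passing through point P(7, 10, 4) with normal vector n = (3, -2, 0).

The plane through P with normal n = (a, b, c) satisfies n·(r - P) = 0,
i.e. ax + by + cz = a·x₀ + b·y₀ + c·z₀.
d = 3·7 + (-2)·10 + 0·4
  = 21 - 20 + 0
  = 1
Equation: 3x - 2y = 1

3x - 2y = 1


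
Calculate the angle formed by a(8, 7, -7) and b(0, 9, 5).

a·b = 8·0 + 7·9 + (-7)·5 = 0 + 63 - 35 = 28
|a| = √(8² + 7² + (-7)²) = √162 ≈ 12.73
|b| = √(0² + 9² + 5²) = √106 ≈ 10.3
cos θ = (a·b)/(|a||b|) = 28/(12.73·10.3) ≈ 0.2137
θ = arccos(0.2137) ≈ 77.66°

77.66°


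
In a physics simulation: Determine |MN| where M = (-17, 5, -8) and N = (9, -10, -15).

d = √[(x₂-x₁)² + (y₂-y₁)² + (z₂-z₁)²]
  = √[26² + (-15)² + (-7)²]
  = √[676 + 225 + 49]
  = √950
  ≈ 30.82

30.82


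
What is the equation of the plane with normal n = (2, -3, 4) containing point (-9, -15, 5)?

The plane through P with normal n = (a, b, c) satisfies n·(r - P) = 0,
i.e. ax + by + cz = a·x₀ + b·y₀ + c·z₀.
d = 2·(-9) + (-3)·(-15) + 4·5
  = -18 + 45 + 20
  = 47
Equation: 2x - 3y + 4z = 47

2x - 3y + 4z = 47


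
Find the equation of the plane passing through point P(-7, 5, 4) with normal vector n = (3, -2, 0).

The plane through P with normal n = (a, b, c) satisfies n·(r - P) = 0,
i.e. ax + by + cz = a·x₀ + b·y₀ + c·z₀.
d = 3·(-7) + (-2)·5 + 0·4
  = -21 - 10 + 0
  = -31
Equation: 3x - 2y = -31

3x - 2y = -31


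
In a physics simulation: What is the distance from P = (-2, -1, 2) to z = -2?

distance = |a·x₀ + b·y₀ + c·z₀ - d| / √(a² + b² + c²)
  = |0·(-2) + 0·(-1) + 1·2 - (-2)| / √(0² + 0² + 1²)
  = |0 + 0 + 2 + 2| / √(0 + 0 + 1)
  = |4| / √1
  = 4 / 1
  ≈ 4

4


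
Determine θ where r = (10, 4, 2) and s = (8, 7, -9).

r·s = 10·8 + 4·7 + 2·(-9) = 80 + 28 - 18 = 90
|r| = √(10² + 4² + 2²) = √120 ≈ 10.95
|s| = √(8² + 7² + (-9)²) = √194 ≈ 13.93
cos θ = (r·s)/(|r||s|) = 90/(10.95·13.93) ≈ 0.5899
θ = arccos(0.5899) ≈ 53.85°

53.85°


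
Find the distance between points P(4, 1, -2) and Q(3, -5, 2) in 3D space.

d = √[(x₂-x₁)² + (y₂-y₁)² + (z₂-z₁)²]
  = √[(-1)² + (-6)² + 4²]
  = √[1 + 36 + 16]
  = √53
  ≈ 7.28

7.28


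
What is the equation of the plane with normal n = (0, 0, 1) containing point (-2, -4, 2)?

The plane through P with normal n = (a, b, c) satisfies n·(r - P) = 0,
i.e. ax + by + cz = a·x₀ + b·y₀ + c·z₀.
d = 0·(-2) + 0·(-4) + 1·2
  = 0 + 0 + 2
  = 2
Equation: z = 2

z = 2


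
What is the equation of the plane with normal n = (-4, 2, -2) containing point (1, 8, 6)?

The plane through P with normal n = (a, b, c) satisfies n·(r - P) = 0,
i.e. ax + by + cz = a·x₀ + b·y₀ + c·z₀.
d = (-4)·1 + 2·8 + (-2)·6
  = -4 + 16 - 12
  = 0
Equation: -4x + 2y - 2z = 0

-4x + 2y - 2z = 0


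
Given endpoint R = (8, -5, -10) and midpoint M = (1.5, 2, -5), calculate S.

S = 2M - R
  = (2·1.5 - 8, 2·2 - (-5), 2·(-5) - (-10))
  = (3 - 8, 4 + 5, -10 + 10)
  = (-5, 9, 0)

(-5, 9, 0)


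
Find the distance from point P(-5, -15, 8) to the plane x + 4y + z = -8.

distance = |a·x₀ + b·y₀ + c·z₀ - d| / √(a² + b² + c²)
  = |1·(-5) + 4·(-15) + 1·8 - (-8)| / √(1² + 4² + 1²)
  = |-5 - 60 + 8 + 8| / √(1 + 16 + 1)
  = |-49| / √18
  = 49 / 4.243
  ≈ 11.55

11.55


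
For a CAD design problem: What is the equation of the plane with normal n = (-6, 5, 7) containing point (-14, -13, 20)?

The plane through P with normal n = (a, b, c) satisfies n·(r - P) = 0,
i.e. ax + by + cz = a·x₀ + b·y₀ + c·z₀.
d = (-6)·(-14) + 5·(-13) + 7·20
  = 84 - 65 + 140
  = 159
Equation: -6x + 5y + 7z = 159

-6x + 5y + 7z = 159


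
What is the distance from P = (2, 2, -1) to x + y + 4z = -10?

distance = |a·x₀ + b·y₀ + c·z₀ - d| / √(a² + b² + c²)
  = |1·2 + 1·2 + 4·(-1) - (-10)| / √(1² + 1² + 4²)
  = |2 + 2 - 4 + 10| / √(1 + 1 + 16)
  = |10| / √18
  = 10 / 4.243
  ≈ 2.357

2.357


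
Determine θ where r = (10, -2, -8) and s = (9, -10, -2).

r·s = 10·9 + (-2)·(-10) + (-8)·(-2) = 90 + 20 + 16 = 126
|r| = √(10² + (-2)² + (-8)²) = √168 ≈ 12.96
|s| = √(9² + (-10)² + (-2)²) = √185 ≈ 13.6
cos θ = (r·s)/(|r||s|) = 126/(12.96·13.6) ≈ 0.7147
θ = arccos(0.7147) ≈ 44.38°

44.38°


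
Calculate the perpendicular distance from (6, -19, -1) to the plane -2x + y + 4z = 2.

distance = |a·x₀ + b·y₀ + c·z₀ - d| / √(a² + b² + c²)
  = |(-2)·6 + 1·(-19) + 4·(-1) - 2| / √((-2)² + 1² + 4²)
  = |-12 - 19 - 4 - 2| / √(4 + 1 + 16)
  = |-37| / √21
  = 37 / 4.583
  ≈ 8.074

8.074


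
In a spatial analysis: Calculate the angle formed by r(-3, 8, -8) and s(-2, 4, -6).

r·s = (-3)·(-2) + 8·4 + (-8)·(-6) = 6 + 32 + 48 = 86
|r| = √((-3)² + 8² + (-8)²) = √137 ≈ 11.7
|s| = √((-2)² + 4² + (-6)²) = √56 ≈ 7.483
cos θ = (r·s)/(|r||s|) = 86/(11.7·7.483) ≈ 0.9818
θ = arccos(0.9818) ≈ 10.93°

10.93°


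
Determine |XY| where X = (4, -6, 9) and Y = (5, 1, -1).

d = √[(x₂-x₁)² + (y₂-y₁)² + (z₂-z₁)²]
  = √[1² + 7² + (-10)²]
  = √[1 + 49 + 100]
  = √150
  ≈ 12.25

12.25


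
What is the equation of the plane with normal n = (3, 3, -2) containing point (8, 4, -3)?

The plane through P with normal n = (a, b, c) satisfies n·(r - P) = 0,
i.e. ax + by + cz = a·x₀ + b·y₀ + c·z₀.
d = 3·8 + 3·4 + (-2)·(-3)
  = 24 + 12 + 6
  = 42
Equation: 3x + 3y - 2z = 42

3x + 3y - 2z = 42


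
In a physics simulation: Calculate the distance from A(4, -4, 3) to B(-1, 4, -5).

d = √[(x₂-x₁)² + (y₂-y₁)² + (z₂-z₁)²]
  = √[(-5)² + 8² + (-8)²]
  = √[25 + 64 + 64]
  = √153
  ≈ 12.37

12.37


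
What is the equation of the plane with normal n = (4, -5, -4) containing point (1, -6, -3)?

The plane through P with normal n = (a, b, c) satisfies n·(r - P) = 0,
i.e. ax + by + cz = a·x₀ + b·y₀ + c·z₀.
d = 4·1 + (-5)·(-6) + (-4)·(-3)
  = 4 + 30 + 12
  = 46
Equation: 4x - 5y - 4z = 46

4x - 5y - 4z = 46


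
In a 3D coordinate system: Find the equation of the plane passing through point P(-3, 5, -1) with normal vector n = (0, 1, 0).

The plane through P with normal n = (a, b, c) satisfies n·(r - P) = 0,
i.e. ax + by + cz = a·x₀ + b·y₀ + c·z₀.
d = 0·(-3) + 1·5 + 0·(-1)
  = 0 + 5 + 0
  = 5
Equation: y = 5

y = 5


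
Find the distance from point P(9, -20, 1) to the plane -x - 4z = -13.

distance = |a·x₀ + b·y₀ + c·z₀ - d| / √(a² + b² + c²)
  = |(-1)·9 + 0·(-20) + (-4)·1 - (-13)| / √((-1)² + 0² + (-4)²)
  = |-9 + 0 - 4 + 13| / √(1 + 0 + 16)
  = |0| / √17
  = 0 / 4.123
  ≈ 0

0


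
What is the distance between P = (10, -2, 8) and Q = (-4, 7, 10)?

d = √[(x₂-x₁)² + (y₂-y₁)² + (z₂-z₁)²]
  = √[(-14)² + 9² + 2²]
  = √[196 + 81 + 4]
  = √281
  ≈ 16.76

16.76


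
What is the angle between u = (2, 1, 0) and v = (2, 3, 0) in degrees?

u·v = 2·2 + 1·3 + 0·0 = 4 + 3 + 0 = 7
|u| = √(2² + 1² + 0²) = √5 ≈ 2.236
|v| = √(2² + 3² + 0²) = √13 ≈ 3.606
cos θ = (u·v)/(|u||v|) = 7/(2.236·3.606) ≈ 0.8682
θ = arccos(0.8682) ≈ 29.74°

29.74°


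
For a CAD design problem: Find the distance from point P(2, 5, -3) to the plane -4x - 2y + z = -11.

distance = |a·x₀ + b·y₀ + c·z₀ - d| / √(a² + b² + c²)
  = |(-4)·2 + (-2)·5 + 1·(-3) - (-11)| / √((-4)² + (-2)² + 1²)
  = |-8 - 10 - 3 + 11| / √(16 + 4 + 1)
  = |-10| / √21
  = 10 / 4.583
  ≈ 2.182

2.182


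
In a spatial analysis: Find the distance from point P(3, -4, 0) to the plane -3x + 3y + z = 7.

distance = |a·x₀ + b·y₀ + c·z₀ - d| / √(a² + b² + c²)
  = |(-3)·3 + 3·(-4) + 1·0 - 7| / √((-3)² + 3² + 1²)
  = |-9 - 12 + 0 - 7| / √(9 + 9 + 1)
  = |-28| / √19
  = 28 / 4.359
  ≈ 6.424

6.424


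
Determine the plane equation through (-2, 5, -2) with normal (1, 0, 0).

The plane through P with normal n = (a, b, c) satisfies n·(r - P) = 0,
i.e. ax + by + cz = a·x₀ + b·y₀ + c·z₀.
d = 1·(-2) + 0·5 + 0·(-2)
  = -2 + 0 + 0
  = -2
Equation: x = -2

x = -2


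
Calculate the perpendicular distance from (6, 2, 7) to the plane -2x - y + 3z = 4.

distance = |a·x₀ + b·y₀ + c·z₀ - d| / √(a² + b² + c²)
  = |(-2)·6 + (-1)·2 + 3·7 - 4| / √((-2)² + (-1)² + 3²)
  = |-12 - 2 + 21 - 4| / √(4 + 1 + 9)
  = |3| / √14
  = 3 / 3.742
  ≈ 0.8018

0.8018


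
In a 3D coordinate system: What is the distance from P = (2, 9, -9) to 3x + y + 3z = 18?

distance = |a·x₀ + b·y₀ + c·z₀ - d| / √(a² + b² + c²)
  = |3·2 + 1·9 + 3·(-9) - 18| / √(3² + 1² + 3²)
  = |6 + 9 - 27 - 18| / √(9 + 1 + 9)
  = |-30| / √19
  = 30 / 4.359
  ≈ 6.882

6.882


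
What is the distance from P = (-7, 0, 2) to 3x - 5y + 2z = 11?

distance = |a·x₀ + b·y₀ + c·z₀ - d| / √(a² + b² + c²)
  = |3·(-7) + (-5)·0 + 2·2 - 11| / √(3² + (-5)² + 2²)
  = |-21 + 0 + 4 - 11| / √(9 + 25 + 4)
  = |-28| / √38
  = 28 / 6.164
  ≈ 4.542

4.542


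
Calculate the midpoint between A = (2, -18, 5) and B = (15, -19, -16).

M = ((x₁+x₂)/2, (y₁+y₂)/2, (z₁+z₂)/2)
  = ((2 + 15)/2, (-18 - 19)/2, (5 - 16)/2)
  = (17/2, -37/2, -11/2)
  = (8.5, -18.5, -5.5)

(8.5, -18.5, -5.5)


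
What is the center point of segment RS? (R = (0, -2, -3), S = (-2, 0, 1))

M = ((x₁+x₂)/2, (y₁+y₂)/2, (z₁+z₂)/2)
  = ((0 - 2)/2, (-2 + 0)/2, (-3 + 1)/2)
  = (-2/2, -2/2, -2/2)
  = (-1, -1, -1)

(-1, -1, -1)


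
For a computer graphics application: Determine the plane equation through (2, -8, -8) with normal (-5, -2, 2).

The plane through P with normal n = (a, b, c) satisfies n·(r - P) = 0,
i.e. ax + by + cz = a·x₀ + b·y₀ + c·z₀.
d = (-5)·2 + (-2)·(-8) + 2·(-8)
  = -10 + 16 - 16
  = -10
Equation: -5x - 2y + 2z = -10

-5x - 2y + 2z = -10


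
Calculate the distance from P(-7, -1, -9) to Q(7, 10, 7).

d = √[(x₂-x₁)² + (y₂-y₁)² + (z₂-z₁)²]
  = √[14² + 11² + 16²]
  = √[196 + 121 + 256]
  = √573
  ≈ 23.94

23.94


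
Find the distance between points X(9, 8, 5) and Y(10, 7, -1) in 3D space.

d = √[(x₂-x₁)² + (y₂-y₁)² + (z₂-z₁)²]
  = √[1² + (-1)² + (-6)²]
  = √[1 + 1 + 36]
  = √38
  ≈ 6.164

6.164


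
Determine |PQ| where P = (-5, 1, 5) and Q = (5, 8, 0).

d = √[(x₂-x₁)² + (y₂-y₁)² + (z₂-z₁)²]
  = √[10² + 7² + (-5)²]
  = √[100 + 49 + 25]
  = √174
  ≈ 13.19

13.19


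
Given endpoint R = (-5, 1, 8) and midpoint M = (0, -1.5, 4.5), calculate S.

S = 2M - R
  = (2·0 - (-5), 2·(-1.5) - 1, 2·4.5 - 8)
  = (0 + 5, -3 - 1, 9 - 8)
  = (5, -4, 1)

(5, -4, 1)


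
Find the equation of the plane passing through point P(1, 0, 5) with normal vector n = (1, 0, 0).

The plane through P with normal n = (a, b, c) satisfies n·(r - P) = 0,
i.e. ax + by + cz = a·x₀ + b·y₀ + c·z₀.
d = 1·1 + 0·0 + 0·5
  = 1 + 0 + 0
  = 1
Equation: x = 1

x = 1


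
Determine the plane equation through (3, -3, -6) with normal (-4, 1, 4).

The plane through P with normal n = (a, b, c) satisfies n·(r - P) = 0,
i.e. ax + by + cz = a·x₀ + b·y₀ + c·z₀.
d = (-4)·3 + 1·(-3) + 4·(-6)
  = -12 - 3 - 24
  = -39
Equation: -4x + y + 4z = -39

-4x + y + 4z = -39


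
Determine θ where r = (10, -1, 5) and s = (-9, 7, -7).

r·s = 10·(-9) + (-1)·7 + 5·(-7) = -90 - 7 - 35 = -132
|r| = √(10² + (-1)² + 5²) = √126 ≈ 11.22
|s| = √((-9)² + 7² + (-7)²) = √179 ≈ 13.38
cos θ = (r·s)/(|r||s|) = -132/(11.22·13.38) ≈ -0.8789
θ = arccos(-0.8789) ≈ 151.5°

151.5°


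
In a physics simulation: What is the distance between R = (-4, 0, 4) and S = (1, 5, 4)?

d = √[(x₂-x₁)² + (y₂-y₁)² + (z₂-z₁)²]
  = √[5² + 5² + 0²]
  = √[25 + 25 + 0]
  = √50
  ≈ 7.071

7.071


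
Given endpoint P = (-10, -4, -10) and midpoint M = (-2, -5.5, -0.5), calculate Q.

Q = 2M - P
  = (2·(-2) - (-10), 2·(-5.5) - (-4), 2·(-0.5) - (-10))
  = (-4 + 10, -11 + 4, -1 + 10)
  = (6, -7, 9)

(6, -7, 9)


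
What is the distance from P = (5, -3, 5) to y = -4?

distance = |a·x₀ + b·y₀ + c·z₀ - d| / √(a² + b² + c²)
  = |0·5 + 1·(-3) + 0·5 - (-4)| / √(0² + 1² + 0²)
  = |0 - 3 + 0 + 4| / √(0 + 1 + 0)
  = |1| / √1
  = 1 / 1
  ≈ 1

1


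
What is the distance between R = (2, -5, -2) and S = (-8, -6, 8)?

d = √[(x₂-x₁)² + (y₂-y₁)² + (z₂-z₁)²]
  = √[(-10)² + (-1)² + 10²]
  = √[100 + 1 + 100]
  = √201
  ≈ 14.18

14.18


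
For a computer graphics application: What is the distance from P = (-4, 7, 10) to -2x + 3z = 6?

distance = |a·x₀ + b·y₀ + c·z₀ - d| / √(a² + b² + c²)
  = |(-2)·(-4) + 0·7 + 3·10 - 6| / √((-2)² + 0² + 3²)
  = |8 + 0 + 30 - 6| / √(4 + 0 + 9)
  = |32| / √13
  = 32 / 3.606
  ≈ 8.875

8.875


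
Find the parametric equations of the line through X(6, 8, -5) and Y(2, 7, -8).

Direction vector d = Y - X = (2 - 6, 7 - 8, -8 + 5) = (-4, -1, -3)
Parametric form r = X + t·d:
x = 6 - 4t, y = 8 - t, z = -5 - 3t

x = 6 - 4t, y = 8 - t, z = -5 - 3t


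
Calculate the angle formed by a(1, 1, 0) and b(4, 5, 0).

a·b = 1·4 + 1·5 + 0·0 = 4 + 5 + 0 = 9
|a| = √(1² + 1² + 0²) = √2 ≈ 1.414
|b| = √(4² + 5² + 0²) = √41 ≈ 6.403
cos θ = (a·b)/(|a||b|) = 9/(1.414·6.403) ≈ 0.9939
θ = arccos(0.9939) ≈ 6.34°

6.34°


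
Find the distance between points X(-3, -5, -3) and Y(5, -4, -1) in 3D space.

d = √[(x₂-x₁)² + (y₂-y₁)² + (z₂-z₁)²]
  = √[8² + 1² + 2²]
  = √[64 + 1 + 4]
  = √69
  ≈ 8.307

8.307


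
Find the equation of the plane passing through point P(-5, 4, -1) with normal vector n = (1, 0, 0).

The plane through P with normal n = (a, b, c) satisfies n·(r - P) = 0,
i.e. ax + by + cz = a·x₀ + b·y₀ + c·z₀.
d = 1·(-5) + 0·4 + 0·(-1)
  = -5 + 0 + 0
  = -5
Equation: x = -5

x = -5


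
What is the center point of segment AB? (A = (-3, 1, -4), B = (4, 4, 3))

M = ((x₁+x₂)/2, (y₁+y₂)/2, (z₁+z₂)/2)
  = ((-3 + 4)/2, (1 + 4)/2, (-4 + 3)/2)
  = (1/2, 5/2, -1/2)
  = (0.5, 2.5, -0.5)

(0.5, 2.5, -0.5)


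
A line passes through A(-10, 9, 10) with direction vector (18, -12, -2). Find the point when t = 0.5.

P(t) = A + t·d
  = (-10 + 18·0.5, 9 + (-12)·0.5, 10 + (-2)·0.5)
  = (-10 + 9, 9 - 6, 10 - 1)
  = (-1, 3, 9)

(-1, 3, 9)


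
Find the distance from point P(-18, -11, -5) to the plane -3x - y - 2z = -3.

distance = |a·x₀ + b·y₀ + c·z₀ - d| / √(a² + b² + c²)
  = |(-3)·(-18) + (-1)·(-11) + (-2)·(-5) - (-3)| / √((-3)² + (-1)² + (-2)²)
  = |54 + 11 + 10 + 3| / √(9 + 1 + 4)
  = |78| / √14
  = 78 / 3.742
  ≈ 20.85

20.85


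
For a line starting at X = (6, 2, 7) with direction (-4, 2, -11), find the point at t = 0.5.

P(t) = X + t·d
  = (6 + (-4)·0.5, 2 + 2·0.5, 7 + (-11)·0.5)
  = (6 - 2, 2 + 1, 7 - 5.5)
  = (4, 3, 1.5)

(4, 3, 1.5)


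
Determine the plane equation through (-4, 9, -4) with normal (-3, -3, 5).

The plane through P with normal n = (a, b, c) satisfies n·(r - P) = 0,
i.e. ax + by + cz = a·x₀ + b·y₀ + c·z₀.
d = (-3)·(-4) + (-3)·9 + 5·(-4)
  = 12 - 27 - 20
  = -35
Equation: -3x - 3y + 5z = -35

-3x - 3y + 5z = -35


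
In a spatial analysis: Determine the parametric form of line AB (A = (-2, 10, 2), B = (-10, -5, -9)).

Direction vector d = B - A = (-10 + 2, -5 - 10, -9 - 2) = (-8, -15, -11)
Parametric form r = A + t·d:
x = -2 - 8t, y = 10 - 15t, z = 2 - 11t

x = -2 - 8t, y = 10 - 15t, z = 2 - 11t


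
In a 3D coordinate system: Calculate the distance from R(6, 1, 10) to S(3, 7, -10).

d = √[(x₂-x₁)² + (y₂-y₁)² + (z₂-z₁)²]
  = √[(-3)² + 6² + (-20)²]
  = √[9 + 36 + 400]
  = √445
  ≈ 21.1

21.1


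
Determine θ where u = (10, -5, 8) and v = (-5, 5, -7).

u·v = 10·(-5) + (-5)·5 + 8·(-7) = -50 - 25 - 56 = -131
|u| = √(10² + (-5)² + 8²) = √189 ≈ 13.75
|v| = √((-5)² + 5² + (-7)²) = √99 ≈ 9.95
cos θ = (u·v)/(|u||v|) = -131/(13.75·9.95) ≈ -0.9577
θ = arccos(-0.9577) ≈ 163.3°

163.3°


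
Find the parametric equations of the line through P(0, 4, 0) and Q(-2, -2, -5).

Direction vector d = Q - P = (-2 + 0, -2 - 4, -5 + 0) = (-2, -6, -5)
Parametric form r = P + t·d:
x = 0 - 2t, y = 4 - 6t, z = 0 - 5t

x = 0 - 2t, y = 4 - 6t, z = 0 - 5t


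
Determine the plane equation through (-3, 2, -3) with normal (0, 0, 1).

The plane through P with normal n = (a, b, c) satisfies n·(r - P) = 0,
i.e. ax + by + cz = a·x₀ + b·y₀ + c·z₀.
d = 0·(-3) + 0·2 + 1·(-3)
  = 0 + 0 - 3
  = -3
Equation: z = -3

z = -3


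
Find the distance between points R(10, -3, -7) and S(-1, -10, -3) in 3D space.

d = √[(x₂-x₁)² + (y₂-y₁)² + (z₂-z₁)²]
  = √[(-11)² + (-7)² + 4²]
  = √[121 + 49 + 16]
  = √186
  ≈ 13.64

13.64


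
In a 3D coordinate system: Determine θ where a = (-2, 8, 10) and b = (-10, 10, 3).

a·b = (-2)·(-10) + 8·10 + 10·3 = 20 + 80 + 30 = 130
|a| = √((-2)² + 8² + 10²) = √168 ≈ 12.96
|b| = √((-10)² + 10² + 3²) = √209 ≈ 14.46
cos θ = (a·b)/(|a||b|) = 130/(12.96·14.46) ≈ 0.6938
θ = arccos(0.6938) ≈ 46.07°

46.07°


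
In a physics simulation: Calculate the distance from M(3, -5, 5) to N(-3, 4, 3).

d = √[(x₂-x₁)² + (y₂-y₁)² + (z₂-z₁)²]
  = √[(-6)² + 9² + (-2)²]
  = √[36 + 81 + 4]
  = √121
  ≈ 11

11


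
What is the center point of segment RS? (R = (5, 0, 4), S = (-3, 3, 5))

M = ((x₁+x₂)/2, (y₁+y₂)/2, (z₁+z₂)/2)
  = ((5 - 3)/2, (0 + 3)/2, (4 + 5)/2)
  = (2/2, 3/2, 9/2)
  = (1, 1.5, 4.5)

(1, 1.5, 4.5)


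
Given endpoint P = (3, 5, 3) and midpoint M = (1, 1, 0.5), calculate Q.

Q = 2M - P
  = (2·1 - 3, 2·1 - 5, 2·0.5 - 3)
  = (2 - 3, 2 - 5, 1 - 3)
  = (-1, -3, -2)

(-1, -3, -2)


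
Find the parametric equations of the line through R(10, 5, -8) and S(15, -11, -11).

Direction vector d = S - R = (15 - 10, -11 - 5, -11 + 8) = (5, -16, -3)
Parametric form r = R + t·d:
x = 10 + 5t, y = 5 - 16t, z = -8 - 3t

x = 10 + 5t, y = 5 - 16t, z = -8 - 3t


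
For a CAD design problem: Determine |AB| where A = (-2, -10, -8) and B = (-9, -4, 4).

d = √[(x₂-x₁)² + (y₂-y₁)² + (z₂-z₁)²]
  = √[(-7)² + 6² + 12²]
  = √[49 + 36 + 144]
  = √229
  ≈ 15.13

15.13


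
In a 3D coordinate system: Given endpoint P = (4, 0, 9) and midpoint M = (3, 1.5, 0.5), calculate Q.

Q = 2M - P
  = (2·3 - 4, 2·1.5 - 0, 2·0.5 - 9)
  = (6 - 4, 3 + 0, 1 - 9)
  = (2, 3, -8)

(2, 3, -8)


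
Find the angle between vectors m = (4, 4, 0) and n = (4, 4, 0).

m·n = 4·4 + 4·4 + 0·0 = 16 + 16 + 0 = 32
|m| = √(4² + 4² + 0²) = √32 ≈ 5.657
|n| = √(4² + 4² + 0²) = √32 ≈ 5.657
cos θ = (m·n)/(|m||n|) = 32/(5.657·5.657) ≈ 1
θ = arccos(1) ≈ 0°

0°


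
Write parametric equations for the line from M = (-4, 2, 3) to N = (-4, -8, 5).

Direction vector d = N - M = (-4 + 4, -8 - 2, 5 - 3) = (0, -10, 2)
Parametric form r = M + t·d:
x = -4, y = 2 - 10t, z = 3 + 2t

x = -4, y = 2 - 10t, z = 3 + 2t


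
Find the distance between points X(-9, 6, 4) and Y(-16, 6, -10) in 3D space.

d = √[(x₂-x₁)² + (y₂-y₁)² + (z₂-z₁)²]
  = √[(-7)² + 0² + (-14)²]
  = √[49 + 0 + 196]
  = √245
  ≈ 15.65

15.65


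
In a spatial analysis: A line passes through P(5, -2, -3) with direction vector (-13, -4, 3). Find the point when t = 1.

P(t) = P + t·d
  = (5 + (-13)·1, -2 + (-4)·1, -3 + 3·1)
  = (5 - 13, -2 - 4, -3 + 3)
  = (-8, -6, 0)

(-8, -6, 0)


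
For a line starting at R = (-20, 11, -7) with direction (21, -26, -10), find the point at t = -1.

P(t) = R + t·d
  = (-20 + 21·(-1), 11 + (-26)·(-1), -7 + (-10)·(-1))
  = (-20 - 21, 11 + 26, -7 + 10)
  = (-41, 37, 3)

(-41, 37, 3)


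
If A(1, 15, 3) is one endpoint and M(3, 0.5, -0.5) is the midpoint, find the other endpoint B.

B = 2M - A
  = (2·3 - 1, 2·0.5 - 15, 2·(-0.5) - 3)
  = (6 - 1, 1 - 15, -1 - 3)
  = (5, -14, -4)

(5, -14, -4)


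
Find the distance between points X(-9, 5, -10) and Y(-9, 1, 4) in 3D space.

d = √[(x₂-x₁)² + (y₂-y₁)² + (z₂-z₁)²]
  = √[0² + (-4)² + 14²]
  = √[0 + 16 + 196]
  = √212
  ≈ 14.56

14.56


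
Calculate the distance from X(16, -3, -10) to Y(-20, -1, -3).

d = √[(x₂-x₁)² + (y₂-y₁)² + (z₂-z₁)²]
  = √[(-36)² + 2² + 7²]
  = √[1296 + 4 + 49]
  = √1349
  ≈ 36.73

36.73


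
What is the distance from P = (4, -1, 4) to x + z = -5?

distance = |a·x₀ + b·y₀ + c·z₀ - d| / √(a² + b² + c²)
  = |1·4 + 0·(-1) + 1·4 - (-5)| / √(1² + 0² + 1²)
  = |4 + 0 + 4 + 5| / √(1 + 0 + 1)
  = |13| / √2
  = 13 / 1.414
  ≈ 9.192

9.192


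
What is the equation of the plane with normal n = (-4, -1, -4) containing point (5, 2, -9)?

The plane through P with normal n = (a, b, c) satisfies n·(r - P) = 0,
i.e. ax + by + cz = a·x₀ + b·y₀ + c·z₀.
d = (-4)·5 + (-1)·2 + (-4)·(-9)
  = -20 - 2 + 36
  = 14
Equation: -4x - y - 4z = 14

-4x - y - 4z = 14


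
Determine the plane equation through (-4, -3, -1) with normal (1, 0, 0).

The plane through P with normal n = (a, b, c) satisfies n·(r - P) = 0,
i.e. ax + by + cz = a·x₀ + b·y₀ + c·z₀.
d = 1·(-4) + 0·(-3) + 0·(-1)
  = -4 + 0 + 0
  = -4
Equation: x = -4

x = -4


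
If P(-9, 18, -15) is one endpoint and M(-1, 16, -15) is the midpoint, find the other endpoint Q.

Q = 2M - P
  = (2·(-1) - (-9), 2·16 - 18, 2·(-15) - (-15))
  = (-2 + 9, 32 - 18, -30 + 15)
  = (7, 14, -15)

(7, 14, -15)


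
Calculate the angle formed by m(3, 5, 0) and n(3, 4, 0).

m·n = 3·3 + 5·4 + 0·0 = 9 + 20 + 0 = 29
|m| = √(3² + 5² + 0²) = √34 ≈ 5.831
|n| = √(3² + 4² + 0²) = √25 ≈ 5
cos θ = (m·n)/(|m||n|) = 29/(5.831·5) ≈ 0.9947
θ = arccos(0.9947) ≈ 5.906°

5.906°


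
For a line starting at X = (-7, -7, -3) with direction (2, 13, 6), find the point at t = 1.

P(t) = X + t·d
  = (-7 + 2·1, -7 + 13·1, -3 + 6·1)
  = (-7 + 2, -7 + 13, -3 + 6)
  = (-5, 6, 3)

(-5, 6, 3)


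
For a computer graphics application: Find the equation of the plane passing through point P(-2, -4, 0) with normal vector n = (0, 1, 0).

The plane through P with normal n = (a, b, c) satisfies n·(r - P) = 0,
i.e. ax + by + cz = a·x₀ + b·y₀ + c·z₀.
d = 0·(-2) + 1·(-4) + 0·0
  = 0 - 4 + 0
  = -4
Equation: y = -4

y = -4


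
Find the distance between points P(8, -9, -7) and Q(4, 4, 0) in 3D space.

d = √[(x₂-x₁)² + (y₂-y₁)² + (z₂-z₁)²]
  = √[(-4)² + 13² + 7²]
  = √[16 + 169 + 49]
  = √234
  ≈ 15.3

15.3


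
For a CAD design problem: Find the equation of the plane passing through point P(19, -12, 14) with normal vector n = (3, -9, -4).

The plane through P with normal n = (a, b, c) satisfies n·(r - P) = 0,
i.e. ax + by + cz = a·x₀ + b·y₀ + c·z₀.
d = 3·19 + (-9)·(-12) + (-4)·14
  = 57 + 108 - 56
  = 109
Equation: 3x - 9y - 4z = 109

3x - 9y - 4z = 109


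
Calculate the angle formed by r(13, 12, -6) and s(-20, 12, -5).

r·s = 13·(-20) + 12·12 + (-6)·(-5) = -260 + 144 + 30 = -86
|r| = √(13² + 12² + (-6)²) = √349 ≈ 18.68
|s| = √((-20)² + 12² + (-5)²) = √569 ≈ 23.85
cos θ = (r·s)/(|r||s|) = -86/(18.68·23.85) ≈ -0.193
θ = arccos(-0.193) ≈ 101.1°

101.1°


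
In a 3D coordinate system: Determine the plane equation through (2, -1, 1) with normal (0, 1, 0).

The plane through P with normal n = (a, b, c) satisfies n·(r - P) = 0,
i.e. ax + by + cz = a·x₀ + b·y₀ + c·z₀.
d = 0·2 + 1·(-1) + 0·1
  = 0 - 1 + 0
  = -1
Equation: y = -1

y = -1


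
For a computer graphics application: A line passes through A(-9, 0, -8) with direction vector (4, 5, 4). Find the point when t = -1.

P(t) = A + t·d
  = (-9 + 4·(-1), 0 + 5·(-1), -8 + 4·(-1))
  = (-9 - 4, 0 - 5, -8 - 4)
  = (-13, -5, -12)

(-13, -5, -12)


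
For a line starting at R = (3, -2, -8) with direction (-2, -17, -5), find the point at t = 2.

P(t) = R + t·d
  = (3 + (-2)·2, -2 + (-17)·2, -8 + (-5)·2)
  = (3 - 4, -2 - 34, -8 - 10)
  = (-1, -36, -18)

(-1, -36, -18)


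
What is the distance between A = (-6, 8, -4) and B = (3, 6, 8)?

d = √[(x₂-x₁)² + (y₂-y₁)² + (z₂-z₁)²]
  = √[9² + (-2)² + 12²]
  = √[81 + 4 + 144]
  = √229
  ≈ 15.13

15.13


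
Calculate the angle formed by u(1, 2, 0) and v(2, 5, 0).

u·v = 1·2 + 2·5 + 0·0 = 2 + 10 + 0 = 12
|u| = √(1² + 2² + 0²) = √5 ≈ 2.236
|v| = √(2² + 5² + 0²) = √29 ≈ 5.385
cos θ = (u·v)/(|u||v|) = 12/(2.236·5.385) ≈ 0.9965
θ = arccos(0.9965) ≈ 4.764°

4.764°


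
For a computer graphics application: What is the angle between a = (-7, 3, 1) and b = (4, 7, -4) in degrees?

a·b = (-7)·4 + 3·7 + 1·(-4) = -28 + 21 - 4 = -11
|a| = √((-7)² + 3² + 1²) = √59 ≈ 7.681
|b| = √(4² + 7² + (-4)²) = √81 ≈ 9
cos θ = (a·b)/(|a||b|) = -11/(7.681·9) ≈ -0.1591
θ = arccos(-0.1591) ≈ 99.16°

99.16°


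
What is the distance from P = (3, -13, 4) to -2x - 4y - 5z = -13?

distance = |a·x₀ + b·y₀ + c·z₀ - d| / √(a² + b² + c²)
  = |(-2)·3 + (-4)·(-13) + (-5)·4 - (-13)| / √((-2)² + (-4)² + (-5)²)
  = |-6 + 52 - 20 + 13| / √(4 + 16 + 25)
  = |39| / √45
  = 39 / 6.708
  ≈ 5.814

5.814
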